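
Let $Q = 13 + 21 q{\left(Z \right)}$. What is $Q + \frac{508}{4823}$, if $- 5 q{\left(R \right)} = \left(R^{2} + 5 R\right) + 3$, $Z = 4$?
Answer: $- \frac{3634002}{24115} \approx -150.69$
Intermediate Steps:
$q{\left(R \right)} = - \frac{3}{5} - R - \frac{R^{2}}{5}$ ($q{\left(R \right)} = - \frac{\left(R^{2} + 5 R\right) + 3}{5} = - \frac{3 + R^{2} + 5 R}{5} = - \frac{3}{5} - R - \frac{R^{2}}{5}$)
$Q = - \frac{754}{5}$ ($Q = 13 + 21 \left(- \frac{3}{5} - 4 - \frac{4^{2}}{5}\right) = 13 + 21 \left(- \frac{3}{5} - 4 - \frac{16}{5}\right) = 13 + 21 \left(- \frac{39}{5}\right) = 13 - \frac{819}{5} = - \frac{754}{5} \approx -150.8$)
$Q + \frac{508}{4823} = - \frac{754}{5} + \frac{508}{4823} = - \frac{3634002}{24115}$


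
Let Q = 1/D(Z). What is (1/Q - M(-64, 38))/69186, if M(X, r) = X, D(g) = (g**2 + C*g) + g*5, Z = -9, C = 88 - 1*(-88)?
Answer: -742/34593 ≈ -0.021449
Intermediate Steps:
C = 176 (C = 88 + 88 = 176)
D(g) = g**2 + 181*g (D(g) = (g**2 + 176*g) + g*5 = (g**2 + 176*g) + 5*g = g**2 + 181*g)
Q = -1/1548 (Q = 1/(-9*(181 - 9)) = 1/(-9*172) = 1/(-1548) = -1/1548 ≈ -0.00064600)
(1/Q - M(-64, 38))/69186 = (1/(-1/1548) - 1*(-64))/69186 = (-1548 + 64)*(1/69186) = -1484*1/69186 = -742/34593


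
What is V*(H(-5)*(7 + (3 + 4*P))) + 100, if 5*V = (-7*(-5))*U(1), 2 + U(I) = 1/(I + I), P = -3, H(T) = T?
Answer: -5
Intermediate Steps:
U(I) = -2 + 1/(2*I) (U(I) = -2 + 1/(I + I) = -2 + 1/(2*I))
V = -21/2 (V = ((-7*(-5))*(-2 + (1/2)/1))/5 = (35*(-2 + (1/2)*1))/5 = (35*(-2 + 1/2))/5 = (35*(-3/2))/5 = (1/5)*(-105/2) = -21/2 ≈ -10.500)
V*(H(-5)*(7 + (3 + 4*P))) + 100 = -(-105)*(7 + (3 + 4*(-3)))/2 + 100 = -(-105)*(7 + (3 - 12))/2 + 100 = -(-105)*(7 - 9)/2 + 100 = -(-105)*(-2)/2 + 100 = -21/2*10 + 100 = -105 + 100 = -5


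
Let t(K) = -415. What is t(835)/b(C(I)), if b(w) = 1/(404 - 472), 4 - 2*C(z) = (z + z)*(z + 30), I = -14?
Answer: 28220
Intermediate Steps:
C(z) = 2 - z*(30 + z) (C(z) = 2 - (z + z)*(z + 30)/2 = 2 - 2*z*(30 + z)/2 = 2 - z*(30 + z))
b(w) = -1/68 (b(w) = 1/(-68) = -1/68)
t(835)/b(C(I)) = -415/(-1/68) = -415*(-68) = 28220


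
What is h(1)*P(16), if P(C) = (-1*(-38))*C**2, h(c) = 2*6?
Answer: 116736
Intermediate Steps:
h(c) = 12
P(C) = 38*C**2
h(1)*P(16) = 12*(38*16**2) = 12*(38*256) = 12*9728 = 116736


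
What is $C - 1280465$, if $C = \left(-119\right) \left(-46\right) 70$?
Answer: $-897285$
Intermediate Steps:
$C = 383180$ ($C = 5474 \cdot 70 = 383180$)
$C - 1280465 = 383180 - 1280465 = -897285$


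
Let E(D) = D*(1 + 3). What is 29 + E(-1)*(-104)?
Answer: 445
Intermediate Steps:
E(D) = 4*D (E(D) = D*4 = 4*D)
29 + E(-1)*(-104) = 29 + (4*(-1))*(-104) = 29 - 4*(-104) = 29 + 416 = 445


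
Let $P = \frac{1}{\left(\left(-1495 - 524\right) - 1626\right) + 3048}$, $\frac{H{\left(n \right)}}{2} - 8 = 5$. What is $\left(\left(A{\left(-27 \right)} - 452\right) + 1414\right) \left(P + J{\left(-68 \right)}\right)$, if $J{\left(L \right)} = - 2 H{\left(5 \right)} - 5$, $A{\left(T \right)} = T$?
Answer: $- \frac{31818050}{597} \approx -53297.0$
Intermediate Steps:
$H{\left(n \right)} = 26$ ($H{\left(n \right)} = 16 + 2 \cdot 5 = 16 + 10 = 26$)
$P = - \frac{1}{597}$ ($P = \frac{1}{\left(-2019 - 1626\right) + 3048} = \frac{1}{-3645 + 3048} = \frac{1}{-597} = - \frac{1}{597} \approx -0.001675$)
$J{\left(L \right)} = -57$ ($J{\left(L \right)} = \left(-2\right) 26 - 5 = -52 - 5 = -57$)
$\left(\left(A{\left(-27 \right)} - 452\right) + 1414\right) \left(P + J{\left(-68 \right)}\right) = \left(\left(-27 - 452\right) + 1414\right) \left(- \frac{1}{597} - 57\right) = \left(-479 + 1414\right) \left(- \frac{34030}{597}\right) = 935 \left(- \frac{34030}{597}\right) = - \frac{31818050}{597}$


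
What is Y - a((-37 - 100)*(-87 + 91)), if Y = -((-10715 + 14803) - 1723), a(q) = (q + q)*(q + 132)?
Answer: -458301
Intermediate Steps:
a(q) = 2*q*(132 + q) (a(q) = (2*q)*(132 + q) = 2*q*(132 + q))
Y = -2365 (Y = -(4088 - 1723) = -1*2365 = -2365)
Y - a((-37 - 100)*(-87 + 91)) = -2365 - 2*(-37 - 100)*(-87 + 91)*(132 + (-37 - 100)*(-87 + 91)) = -2365 - 2*(-137*4)*(132 - 137*4) = -2365 - 2*(-548)*(132 - 548) = -2365 - 2*(-548)*(-416) = -2365 - 1*455936 = -2365 - 455936 = -458301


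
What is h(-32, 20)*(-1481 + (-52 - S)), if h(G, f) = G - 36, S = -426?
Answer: 75276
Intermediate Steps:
h(G, f) = -36 + G
h(-32, 20)*(-1481 + (-52 - S)) = (-36 - 32)*(-1481 + (-52 - 1*(-426))) = -68*(-1481 + (-52 + 426)) = -68*(-1481 + 374) = -68*(-1107) = 75276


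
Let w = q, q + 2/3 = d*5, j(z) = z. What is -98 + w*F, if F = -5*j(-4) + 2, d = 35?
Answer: 11212/3 ≈ 3737.3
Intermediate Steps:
q = 523/3 (q = -⅔ + 35*5 = -⅔ + 175 = 523/3 ≈ 174.33)
w = 523/3 ≈ 174.33
F = 22 (F = -5*(-4) + 2 = 20 + 2 = 22)
-98 + w*F = -98 + (523/3)*22 = -98 + 11506/3 = 11212/3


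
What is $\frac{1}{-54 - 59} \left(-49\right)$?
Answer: $\frac{49}{113} \approx 0.43363$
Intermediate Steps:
$\frac{1}{-54 - 59} \left(-49\right) = \frac{1}{-113} \left(-49\right) = \left(- \frac{1}{113}\right) \left(-49\right) = \frac{49}{113}$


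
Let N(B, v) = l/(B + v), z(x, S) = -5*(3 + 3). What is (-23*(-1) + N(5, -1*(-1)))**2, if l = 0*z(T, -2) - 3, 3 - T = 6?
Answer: 2025/4 ≈ 506.25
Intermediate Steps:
T = -3 (T = 3 - 1*6 = 3 - 6 = -3)
z(x, S) = -30 (z(x, S) = -5*6 = -30)
l = -3 (l = 0*(-30) - 3 = 0 - 3 = -3)
N(B, v) = -3/(B + v)
(-23*(-1) + N(5, -1*(-1)))**2 = (-23*(-1) - 3/(5 - 1*(-1)))**2 = (23 - 3/(5 + 1))**2 = (23 - 3/6)**2 = (23 - 3*1/6)**2 = (23 - 1/2)**2 = (45/2)**2 = 2025/4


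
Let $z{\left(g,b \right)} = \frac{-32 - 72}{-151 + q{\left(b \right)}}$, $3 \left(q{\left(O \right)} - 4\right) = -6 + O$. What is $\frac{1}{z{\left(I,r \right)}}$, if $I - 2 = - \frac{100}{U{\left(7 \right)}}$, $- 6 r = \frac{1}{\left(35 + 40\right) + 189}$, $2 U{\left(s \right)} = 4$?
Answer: $\frac{708049}{494208} \approx 1.4327$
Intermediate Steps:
$U{\left(s \right)} = 2$ ($U{\left(s \right)} = \frac{1}{2} \cdot 4 = 2$)
$q{\left(O \right)} = 2 + \frac{O}{3}$ ($q{\left(O \right)} = 4 + \frac{-6 + O}{3} = 4 + \left(-2 + \frac{O}{3}\right) = 2 + \frac{O}{3}$)
$r = - \frac{1}{1584}$ ($r = - \frac{1}{6 \left(\left(35 + 40\right) + 189\right)} = - \frac{1}{6 \left(75 + 189\right)} = - \frac{1}{6 \cdot 264} = \left(- \frac{1}{6}\right) \frac{1}{264} = - \frac{1}{1584} \approx -0.00063131$)
$I = -48$ ($I = 2 - \frac{100}{2} = 2 - 50 = -48$)
$z{\left(g,b \right)} = - \frac{104}{-149 + \frac{b}{3}}$ ($z{\left(g,b \right)} = \frac{-32 - 72}{-151 + \left(2 + \frac{b}{3}\right)} = - \frac{104}{-149 + \frac{b}{3}}$)
$\frac{1}{z{\left(I,r \right)}} = \frac{1}{\left(-312\right) \frac{1}{-447 - \frac{1}{1584}}} = \frac{1}{\left(-312\right) \frac{1}{- \frac{708049}{1584}}} = \frac{1}{\left(-312\right) \left(- \frac{1584}{708049}\right)} = \frac{1}{\frac{494208}{708049}} = \frac{708049}{494208}$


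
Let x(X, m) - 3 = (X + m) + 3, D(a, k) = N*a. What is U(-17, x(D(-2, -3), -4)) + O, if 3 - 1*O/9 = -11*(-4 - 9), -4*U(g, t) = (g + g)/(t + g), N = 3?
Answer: -52937/42 ≈ -1260.4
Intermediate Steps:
D(a, k) = 3*a
x(X, m) = 6 + X + m (x(X, m) = 3 + ((X + m) + 3) = 3 + (3 + X + m) = 6 + X + m)
U(g, t) = -g/(2*(g + t)) (U(g, t) = -(g + g)/(4*(t + g)) = -2*g/(4*(g + t)) = -g/(2*(g + t)))
O = -1260 (O = 27 - (-99)*(-4 - 9) = 27 - (-99)*(-13) = 27 - 9*143 = 27 - 1287 = -1260)
U(-17, x(D(-2, -3), -4)) + O = -1*(-17)/(2*(-17) + 2*(6 + 3*(-2) - 4)) - 1260 = -1*(-17)/(-34 + 2*(6 - 6 - 4)) - 1260 = -1*(-17)/(-34 + 2*(-4)) - 1260 = -1*(-17)/(-34 - 8) - 1260 = -1*(-17)/(-42) - 1260 = -1*(-17)*(-1/42) - 1260 = -17/42 - 1260 = -52937/42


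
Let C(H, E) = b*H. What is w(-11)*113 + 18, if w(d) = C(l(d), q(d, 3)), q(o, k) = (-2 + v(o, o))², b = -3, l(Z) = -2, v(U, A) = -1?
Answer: 696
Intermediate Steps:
q(o, k) = 9 (q(o, k) = (-2 - 1)² = (-3)² = 9)
C(H, E) = -3*H
w(d) = 6 (w(d) = -3*(-2) = 6)
w(-11)*113 + 18 = 6*113 + 18 = 678 + 18 = 696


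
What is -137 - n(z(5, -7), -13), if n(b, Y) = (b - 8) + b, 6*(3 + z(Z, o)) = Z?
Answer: -374/3 ≈ -124.67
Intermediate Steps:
z(Z, o) = -3 + Z/6
n(b, Y) = -8 + 2*b (n(b, Y) = (-8 + b) + b = -8 + 2*b)
-137 - n(z(5, -7), -13) = -137 - (-8 + 2*(-3 + (⅙)*5)) = -137 - (-8 + 2*(-3 + ⅚)) = -137 - (-8 + 2*(-13/6)) = -137 - (-8 - 13/3) = -137 - 1*(-37/3) = -137 + 37/3 = -374/3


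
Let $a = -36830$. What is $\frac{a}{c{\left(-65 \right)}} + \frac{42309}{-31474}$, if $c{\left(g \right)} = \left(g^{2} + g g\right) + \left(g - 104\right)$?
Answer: $- \frac{1509548249}{260636194} \approx -5.7918$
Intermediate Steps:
$c{\left(g \right)} = -104 + g + 2 g^{2}$ ($c{\left(g \right)} = \left(g^{2} + g^{2}\right) + \left(-104 + g\right) = 2 g^{2} + \left(-104 + g\right) = -104 + g + 2 g^{2}$)
$\frac{a}{c{\left(-65 \right)}} + \frac{42309}{-31474} = - \frac{36830}{-104 - 65 + 2 \left(-65\right)^{2}} + \frac{42309}{-31474} = - \frac{36830}{-104 - 65 + 2 \cdot 4225} + 42309 \left(- \frac{1}{31474}\right) = - \frac{36830}{-104 - 65 + 8450} - \frac{42309}{31474} = - \frac{36830}{8281} - \frac{42309}{31474} = - \frac{1509548249}{260636194}$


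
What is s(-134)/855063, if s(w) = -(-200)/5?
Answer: 40/855063 ≈ 4.6780e-5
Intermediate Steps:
s(w) = 40 (s(w) = -(-200)/5 = -20*(-2) = 40)
s(-134)/855063 = 40/855063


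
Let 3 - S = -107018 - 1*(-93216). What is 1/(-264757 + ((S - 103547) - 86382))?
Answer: -1/440881 ≈ -2.2682e-6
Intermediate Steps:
S = 13805 (S = 3 - (-107018 - 1*(-93216)) = 3 - (-107018 + 93216) = 3 - 1*(-13802) = 3 + 13802 = 13805)
1/(-264757 + ((S - 103547) - 86382)) = 1/(-264757 + ((13805 - 103547) - 86382)) = 1/(-264757 + (-89742 - 86382)) = 1/(-264757 - 176124) = 1/(-440881) = -1/440881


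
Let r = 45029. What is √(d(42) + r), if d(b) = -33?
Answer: 2*√11249 ≈ 212.12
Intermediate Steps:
√(d(42) + r) = √(-33 + 45029) = √44996 = 2*√11249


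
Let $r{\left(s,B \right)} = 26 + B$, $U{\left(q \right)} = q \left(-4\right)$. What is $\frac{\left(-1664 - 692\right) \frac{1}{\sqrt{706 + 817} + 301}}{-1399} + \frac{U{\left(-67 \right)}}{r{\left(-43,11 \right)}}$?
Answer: $\frac{16712215734}{2305472257} - \frac{1178 \sqrt{1523}}{62310061} \approx 7.2482$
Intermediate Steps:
$U{\left(q \right)} = - 4 q$
$\frac{\left(-1664 - 692\right) \frac{1}{\sqrt{706 + 817} + 301}}{-1399} + \frac{U{\left(-67 \right)}}{r{\left(-43,11 \right)}} = \frac{\left(-1664 - 692\right) \frac{1}{\sqrt{706 + 817} + 301}}{-1399} + \frac{\left(-4\right) \left(-67\right)}{26 + 11} = - \frac{2356}{\sqrt{1523} + 301} \left(- \frac{1}{1399}\right) + \frac{268}{37} = - \frac{2356}{301 + \sqrt{1523}} \left(- \frac{1}{1399}\right) + 268 \cdot \frac{1}{37} = \frac{2356}{1399 \left(301 + \sqrt{1523}\right)} + \frac{268}{37} = \frac{268}{37} + \frac{2356}{1399 \left(301 + \sqrt{1523}\right)}$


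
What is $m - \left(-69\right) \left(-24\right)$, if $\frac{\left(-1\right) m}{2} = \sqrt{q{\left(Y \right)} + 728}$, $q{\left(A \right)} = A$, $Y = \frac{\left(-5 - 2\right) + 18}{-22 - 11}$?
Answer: $-1656 - \frac{2 \sqrt{6549}}{3} \approx -1710.0$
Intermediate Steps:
$Y = - \frac{1}{3}$ ($Y = \frac{\left(-5 - 2\right) + 18}{-33} = \left(-7 + 18\right) \left(- \frac{1}{33}\right) = 11 \left(- \frac{1}{33}\right) = - \frac{1}{3} \approx -0.33333$)
$m = - \frac{2 \sqrt{6549}}{3}$ ($m = - 2 \sqrt{- \frac{1}{3} + 728} = - 2 \sqrt{\frac{2183}{3}} = - 2 \frac{\sqrt{6549}}{3} = - \frac{2 \sqrt{6549}}{3} \approx -53.951$)
$m - \left(-69\right) \left(-24\right) = - \frac{2 \sqrt{6549}}{3} - \left(-69\right) \left(-24\right) = - \frac{2 \sqrt{6549}}{3} - 1656 = -1656 - \frac{2 \sqrt{6549}}{3}$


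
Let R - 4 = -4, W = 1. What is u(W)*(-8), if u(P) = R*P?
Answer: 0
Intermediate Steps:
R = 0 (R = 4 - 4 = 0)
u(P) = 0 (u(P) = 0*P = 0)
u(W)*(-8) = 0*(-8) = 0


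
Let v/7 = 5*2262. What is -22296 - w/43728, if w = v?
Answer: -162506443/7288 ≈ -22298.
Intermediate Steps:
v = 79170 (v = 7*(5*2262) = 7*11310 = 79170)
w = 79170
-22296 - w/43728 = -22296 - 79170/43728 = -22296 - 1*13195/7288 = -22296 - 13195/7288 = -162506443/7288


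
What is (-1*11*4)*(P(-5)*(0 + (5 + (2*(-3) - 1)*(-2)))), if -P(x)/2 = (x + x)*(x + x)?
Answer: 167200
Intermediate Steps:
P(x) = -8*x² (P(x) = -2*(x + x)*(x + x) = -2*2*x*2*x = -8*x²)
(-1*11*4)*(P(-5)*(0 + (5 + (2*(-3) - 1)*(-2)))) = (-1*11*4)*((-8*(-5)²)*(0 + (5 + (2*(-3) - 1)*(-2)))) = (-11*4)*((-8*25)*(0 + (5 + (-6 - 1)*(-2)))) = -(-8800)*(0 + (5 - 7*(-2))) = -(-8800)*(0 + (5 + 14)) = -(-8800)*(0 + 19) = -(-8800)*19 = -44*(-3800) = 167200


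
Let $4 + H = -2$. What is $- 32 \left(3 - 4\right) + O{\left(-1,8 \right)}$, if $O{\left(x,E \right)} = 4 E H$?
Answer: $-160$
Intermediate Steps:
$H = -6$ ($H = -4 - 2 = -6$)
$O{\left(x,E \right)} = - 24 E$ ($O{\left(x,E \right)} = 4 E \left(-6\right) = - 24 E$)
$- 32 \left(3 - 4\right) + O{\left(-1,8 \right)} = - 32 \left(3 - 4\right) - 192 = \left(-32\right) \left(-1\right) - 192 = 32 - 192 = -160$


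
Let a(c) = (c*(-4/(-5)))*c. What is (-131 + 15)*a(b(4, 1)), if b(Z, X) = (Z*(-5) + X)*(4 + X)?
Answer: -837520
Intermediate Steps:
b(Z, X) = (4 + X)*(X - 5*Z) (b(Z, X) = (-5*Z + X)*(4 + X) = (X - 5*Z)*(4 + X) = (4 + X)*(X - 5*Z))
a(c) = 4*c**2/5 (a(c) = (c*(-4*(-1/5)))*c = (c*(4/5))*c = (4*c/5)*c = 4*c**2/5)
(-131 + 15)*a(b(4, 1)) = (-131 + 15)*(4*(1**2 - 20*4 + 4*1 - 5*1*4)**2/5) = -464*(1 - 80 + 4 - 20)**2/5 = -464*(-95)**2/5 = -464*9025/5 = -116*7220 = -837520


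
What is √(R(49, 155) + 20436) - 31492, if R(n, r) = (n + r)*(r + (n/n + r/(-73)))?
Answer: -31492 + 8*√4315395/73 ≈ -31264.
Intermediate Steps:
R(n, r) = (1 + 72*r/73)*(n + r) (R(n, r) = (n + r)*(r + (1 + r*(-1/73))) = (n + r)*(r + (1 - r/73)) = (n + r)*(1 + 72*r/73) = (1 + 72*r/73)*(n + r))
√(R(49, 155) + 20436) - 31492 = √((49 + 155 + (72/73)*155² + (72/73)*49*155) + 20436) - 31492 = √((49 + 155 + (72/73)*24025 + 546840/73) + 20436) - 31492 = √((49 + 155 + 1729800/73 + 546840/73) + 20436) - 31492 = √(2291532/73 + 20436) - 31492 = √(3783360/73) - 31492 = 8*√4315395/73 - 31492 = -31492 + 8*√4315395/73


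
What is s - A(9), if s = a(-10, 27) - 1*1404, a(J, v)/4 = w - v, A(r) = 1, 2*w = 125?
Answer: -1263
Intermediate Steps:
w = 125/2 (w = (½)*125 = 125/2 ≈ 62.500)
a(J, v) = 250 - 4*v (a(J, v) = 4*(125/2 - v) = 250 - 4*v)
s = -1262 (s = (250 - 4*27) - 1*1404 = (250 - 108) - 1404 = 142 - 1404 = -1262)
s - A(9) = -1262 - 1*1 = -1262 - 1 = -1263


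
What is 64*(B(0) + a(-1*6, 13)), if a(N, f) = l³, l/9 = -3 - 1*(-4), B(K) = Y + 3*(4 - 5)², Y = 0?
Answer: 46848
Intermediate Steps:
B(K) = 3 (B(K) = 0 + 3*(4 - 5)² = 0 + 3*(-1)² = 0 + 3*1 = 0 + 3 = 3)
l = 9 (l = 9*(-3 - 1*(-4)) = 9*(-3 + 4) = 9*1 = 9)
a(N, f) = 729 (a(N, f) = 9³ = 729)
64*(B(0) + a(-1*6, 13)) = 64*(3 + 729) = 64*732 = 46848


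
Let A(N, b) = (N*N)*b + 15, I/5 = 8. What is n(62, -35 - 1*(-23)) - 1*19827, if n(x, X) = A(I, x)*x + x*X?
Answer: 6130759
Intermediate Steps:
I = 40 (I = 5*8 = 40)
A(N, b) = 15 + b*N² (A(N, b) = N²*b + 15 = b*N² + 15 = 15 + b*N²)
n(x, X) = X*x + x*(15 + 1600*x) (n(x, X) = (15 + x*40²)*x + x*X = (15 + x*1600)*x + X*x = (15 + 1600*x)*x + X*x = x*(15 + 1600*x) + X*x = X*x + x*(15 + 1600*x))
n(62, -35 - 1*(-23)) - 1*19827 = 62*(15 + (-35 - 1*(-23)) + 1600*62) - 1*19827 = 62*(15 + (-35 + 23) + 99200) - 19827 = 62*(15 - 12 + 99200) - 19827 = 62*99203 - 19827 = 6150586 - 19827 = 6130759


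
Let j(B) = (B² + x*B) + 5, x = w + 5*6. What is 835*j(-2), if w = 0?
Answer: -42585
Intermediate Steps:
x = 30 (x = 0 + 5*6 = 0 + 30 = 30)
j(B) = 5 + B² + 30*B (j(B) = (B² + 30*B) + 5 = 5 + B² + 30*B)
835*j(-2) = 835*(5 + (-2)² + 30*(-2)) = 835*(5 + 4 - 60) = 835*(-51) = -42585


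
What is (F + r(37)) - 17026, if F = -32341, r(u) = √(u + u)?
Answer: -49367 + √74 ≈ -49358.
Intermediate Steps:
r(u) = √2*√u (r(u) = √(2*u) = √2*√u)
(F + r(37)) - 17026 = (-32341 + √2*√37) - 17026 = (-32341 + √74) - 17026 = -49367 + √74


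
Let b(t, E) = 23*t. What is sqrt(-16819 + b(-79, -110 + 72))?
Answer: 2*I*sqrt(4659) ≈ 136.51*I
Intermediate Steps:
sqrt(-16819 + b(-79, -110 + 72)) = sqrt(-16819 + 23*(-79)) = sqrt(-16819 - 1817) = sqrt(-18636) = 2*I*sqrt(4659)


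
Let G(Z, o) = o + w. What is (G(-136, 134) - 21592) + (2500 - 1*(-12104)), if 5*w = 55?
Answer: -6843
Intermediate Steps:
w = 11 (w = (1/5)*55 = 11)
G(Z, o) = 11 + o (G(Z, o) = o + 11 = 11 + o)
(G(-136, 134) - 21592) + (2500 - 1*(-12104)) = ((11 + 134) - 21592) + (2500 - 1*(-12104)) = (145 - 21592) + (2500 + 12104) = -21447 + 14604 = -6843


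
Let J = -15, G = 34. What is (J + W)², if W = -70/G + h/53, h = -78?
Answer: 278756416/811801 ≈ 343.38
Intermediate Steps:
W = -3181/901 (W = -70/34 - 78/53 = -70*1/34 - 78*1/53 = -35/17 - 78/53 = -3181/901 ≈ -3.5305)
(J + W)² = (-15 - 3181/901)² = (-16696/901)² = 278756416/811801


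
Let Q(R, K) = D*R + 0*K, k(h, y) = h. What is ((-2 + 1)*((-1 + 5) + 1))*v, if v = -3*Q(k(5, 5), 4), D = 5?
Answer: 375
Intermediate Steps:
Q(R, K) = 5*R (Q(R, K) = 5*R + 0*K = 5*R + 0 = 5*R)
v = -75 (v = -15*5 = -3*25 = -75)
((-2 + 1)*((-1 + 5) + 1))*v = ((-2 + 1)*((-1 + 5) + 1))*(-75) = -(4 + 1)*(-75) = -1*5*(-75) = -5*(-75) = 375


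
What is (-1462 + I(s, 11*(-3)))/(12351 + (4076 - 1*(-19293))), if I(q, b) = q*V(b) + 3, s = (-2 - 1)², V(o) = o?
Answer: -439/8930 ≈ -0.049160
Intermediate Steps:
s = 9 (s = (-3)² = 9)
I(q, b) = 3 + b*q (I(q, b) = q*b + 3 = b*q + 3 = 3 + b*q)
(-1462 + I(s, 11*(-3)))/(12351 + (4076 - 1*(-19293))) = (-1462 + (3 + (11*(-3))*9))/(12351 + (4076 - 1*(-19293))) = (-1462 + (3 - 33*9))/(12351 + (4076 + 19293)) = (-1462 + (3 - 297))/(12351 + 23369) = (-1462 - 294)/35720 = -1756*1/35720 = -439/8930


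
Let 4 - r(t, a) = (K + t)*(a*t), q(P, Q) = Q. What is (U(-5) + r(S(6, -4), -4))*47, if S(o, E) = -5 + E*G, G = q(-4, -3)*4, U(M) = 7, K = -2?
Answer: 331961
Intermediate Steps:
G = -12 (G = -3*4 = -12)
S(o, E) = -5 - 12*E (S(o, E) = -5 + E*(-12) = -5 - 12*E)
r(t, a) = 4 - a*t*(-2 + t) (r(t, a) = 4 - (-2 + t)*a*t = 4 - a*t*(-2 + t))
(U(-5) + r(S(6, -4), -4))*47 = (7 + (4 - 1*(-4)*(-5 - 12*(-4))² + 2*(-4)*(-5 - 12*(-4))))*47 = (7 + (4 - 1*(-4)*(-5 + 48)² + 2*(-4)*(-5 + 48)))*47 = (7 + (4 - 1*(-4)*43² + 2*(-4)*43))*47 = (7 + (4 - 1*(-4)*1849 - 344))*47 = (7 + (4 + 7396 - 344))*47 = (7 + 7056)*47 = 7063*47 = 331961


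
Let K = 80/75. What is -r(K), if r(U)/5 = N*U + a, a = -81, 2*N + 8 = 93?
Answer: 535/3 ≈ 178.33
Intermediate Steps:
N = 85/2 (N = -4 + (1/2)*93 = -4 + 93/2 = 85/2 ≈ 42.500)
K = 16/15 (K = 80*(1/75) = 16/15 ≈ 1.0667)
r(U) = -405 + 425*U/2 (r(U) = 5*(85*U/2 - 81) = 5*(-81 + 85*U/2) = -405 + 425*U/2)
-r(K) = -(-405 + (425/2)*(16/15)) = -(-405 + 680/3) = -1*(-535/3) = 535/3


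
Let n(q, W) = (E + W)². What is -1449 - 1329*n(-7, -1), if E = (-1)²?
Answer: -1449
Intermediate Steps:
E = 1
n(q, W) = (1 + W)²
-1449 - 1329*n(-7, -1) = -1449 - 1329*(1 - 1)² = -1449 - 1329*0² = -1449 - 1329*0 = -1449 + 0 = -1449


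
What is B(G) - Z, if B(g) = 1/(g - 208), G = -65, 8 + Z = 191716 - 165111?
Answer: -7260982/273 ≈ -26597.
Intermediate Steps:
Z = 26597 (Z = -8 + (191716 - 165111) = -8 + 26605 = 26597)
B(g) = 1/(-208 + g)
B(G) - Z = 1/(-208 - 65) - 1*26597 = 1/(-273) - 26597 = -1/273 - 26597 = -7260982/273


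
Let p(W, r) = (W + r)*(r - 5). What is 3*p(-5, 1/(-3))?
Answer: 256/3 ≈ 85.333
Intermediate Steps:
p(W, r) = (-5 + r)*(W + r) (p(W, r) = (W + r)*(-5 + r) = (-5 + r)*(W + r))
3*p(-5, 1/(-3)) = 3*((1/(-3))² - 5*(-5) - 5/(-3) - 5/(-3)) = 3*((-⅓)² + 25 - 5*(-⅓) - 5*(-⅓)) = 3*(⅑ + 25 + 5/3 + 5/3) = 3*(256/9) = 256/3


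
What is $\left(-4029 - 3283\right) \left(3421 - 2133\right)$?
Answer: $-9417856$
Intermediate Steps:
$\left(-4029 - 3283\right) \left(3421 - 2133\right) = \left(-4029 - 3283\right) 1288 = \left(-7312\right) 1288 = -9417856$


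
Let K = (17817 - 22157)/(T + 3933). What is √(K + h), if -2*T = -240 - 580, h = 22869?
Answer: √431328202361/4343 ≈ 151.22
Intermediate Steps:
T = 410 (T = -(-240 - 580)/2 = -½*(-820) = 410)
K = -4340/4343 (K = (17817 - 22157)/(410 + 3933) = -4340/4343 ≈ -0.99931)
√(K + h) = √(-4340/4343 + 22869) = √(99315727/4343) = √431328202361/4343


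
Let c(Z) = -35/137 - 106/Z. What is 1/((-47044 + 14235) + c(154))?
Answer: -10549/346112097 ≈ -3.0479e-5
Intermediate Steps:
c(Z) = -35/137 - 106/Z (c(Z) = -35*1/137 - 106/Z = -35/137 - 106/Z)
1/((-47044 + 14235) + c(154)) = 1/((-47044 + 14235) + (-35/137 - 106/154)) = 1/(-32809 + (-35/137 - 106*1/154)) = 1/(-32809 + (-35/137 - 53/77)) = 1/(-32809 - 9956/10549) = 1/(-346112097/10549) = -10549/346112097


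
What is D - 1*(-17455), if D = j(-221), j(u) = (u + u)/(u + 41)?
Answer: 1571171/90 ≈ 17457.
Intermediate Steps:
j(u) = 2*u/(41 + u) (j(u) = (2*u)/(41 + u) = 2*u/(41 + u))
D = 221/90 (D = 2*(-221)/(41 - 221) = 2*(-221)/(-180) = 2*(-221)*(-1/180) = 221/90 ≈ 2.4556)
D - 1*(-17455) = 221/90 - 1*(-17455) = 221/90 + 17455 = 1571171/90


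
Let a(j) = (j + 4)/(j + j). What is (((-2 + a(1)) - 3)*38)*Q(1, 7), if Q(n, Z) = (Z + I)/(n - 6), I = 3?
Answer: 190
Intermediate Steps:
a(j) = (4 + j)/(2*j) (a(j) = (4 + j)/((2*j)) = (4 + j)*(1/(2*j)) = (4 + j)/(2*j))
Q(n, Z) = (3 + Z)/(-6 + n) (Q(n, Z) = (Z + 3)/(n - 6) = (3 + Z)/(-6 + n))
(((-2 + a(1)) - 3)*38)*Q(1, 7) = (((-2 + (½)*(4 + 1)/1) - 3)*38)*((3 + 7)/(-6 + 1)) = (((-2 + (½)*1*5) - 3)*38)*(10/(-5)) = (((-2 + 5/2) - 3)*38)*(-⅕*10) = ((½ - 3)*38)*(-2) = -5/2*38*(-2) = -95*(-2) = 190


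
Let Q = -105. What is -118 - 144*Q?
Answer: 15002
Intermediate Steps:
-118 - 144*Q = -118 - 144*(-105) = -118 + 15120 = 15002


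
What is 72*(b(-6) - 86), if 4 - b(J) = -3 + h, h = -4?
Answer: -5400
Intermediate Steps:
b(J) = 11 (b(J) = 4 - (-3 - 4) = 4 - 1*(-7) = 4 + 7 = 11)
72*(b(-6) - 86) = 72*(11 - 86) = 72*(-75) = -5400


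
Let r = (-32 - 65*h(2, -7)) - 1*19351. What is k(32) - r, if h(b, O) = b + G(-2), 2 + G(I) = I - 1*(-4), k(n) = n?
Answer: 19545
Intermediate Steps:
G(I) = 2 + I (G(I) = -2 + (I - 1*(-4)) = -2 + (I + 4) = -2 + (4 + I) = 2 + I)
h(b, O) = b (h(b, O) = b + (2 - 2) = b + 0 = b)
r = -19513 (r = (-32 - 65*2) - 1*19351 = (-32 - 130) - 19351 = -162 - 19351 = -19513)
k(32) - r = 32 - 1*(-19513) = 32 + 19513 = 19545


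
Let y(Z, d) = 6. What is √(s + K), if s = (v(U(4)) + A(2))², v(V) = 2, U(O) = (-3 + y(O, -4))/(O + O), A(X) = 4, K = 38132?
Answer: 2*√9542 ≈ 195.37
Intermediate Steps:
U(O) = 3/(2*O) (U(O) = (-3 + 6)/(O + O) = 3/((2*O)) = 3*(1/(2*O)) = 3/(2*O))
s = 36 (s = (2 + 4)² = 6² = 36)
√(s + K) = √(36 + 38132) = √38168 = 2*√9542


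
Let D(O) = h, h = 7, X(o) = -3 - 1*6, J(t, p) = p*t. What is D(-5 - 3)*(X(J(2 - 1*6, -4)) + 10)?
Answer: 7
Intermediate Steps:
X(o) = -9 (X(o) = -3 - 6 = -9)
D(O) = 7
D(-5 - 3)*(X(J(2 - 1*6, -4)) + 10) = 7*(-9 + 10) = 7*1 = 7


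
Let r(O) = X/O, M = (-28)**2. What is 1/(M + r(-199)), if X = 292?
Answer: 199/155724 ≈ 0.0012779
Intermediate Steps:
M = 784
r(O) = 292/O
1/(M + r(-199)) = 1/(784 + 292/(-199)) = 1/(784 + 292*(-1/199)) = 1/(784 - 292/199) = 1/(155724/199) = 199/155724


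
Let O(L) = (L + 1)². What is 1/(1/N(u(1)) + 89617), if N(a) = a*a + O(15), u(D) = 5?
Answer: 281/25182378 ≈ 1.1159e-5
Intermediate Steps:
O(L) = (1 + L)²
N(a) = 256 + a² (N(a) = a*a + (1 + 15)² = a² + 16² = a² + 256 = 256 + a²)
1/(1/N(u(1)) + 89617) = 1/(1/(256 + 5²) + 89617) = 1/(1/(256 + 25) + 89617) = 1/(1/281 + 89617) = 1/(25182378/281) = 281/25182378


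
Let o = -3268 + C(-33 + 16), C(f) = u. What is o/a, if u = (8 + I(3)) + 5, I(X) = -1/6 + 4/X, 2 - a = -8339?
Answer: -19523/50046 ≈ -0.39010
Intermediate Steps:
a = 8341 (a = 2 - 1*(-8339) = 2 + 8339 = 8341)
I(X) = -⅙ + 4/X (I(X) = -1*⅙ + 4/X = -⅙ + 4/X)
u = 85/6 (u = (8 + (⅙)*(24 - 1*3)/3) + 5 = (8 + (⅙)*(⅓)*(24 - 3)) + 5 = (8 + (⅙)*(⅓)*21) + 5 = (8 + 7/6) + 5 = 55/6 + 5 = 85/6 ≈ 14.167)
C(f) = 85/6
o = -19523/6 (o = -3268 + 85/6 = -19523/6 ≈ -3253.8)
o/a = -19523/6/8341 = -19523/6*1/8341 = -19523/50046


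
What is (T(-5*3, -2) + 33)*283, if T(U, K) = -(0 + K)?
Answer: 9905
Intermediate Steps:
T(U, K) = -K
(T(-5*3, -2) + 33)*283 = (-1*(-2) + 33)*283 = (2 + 33)*283 = 35*283 = 9905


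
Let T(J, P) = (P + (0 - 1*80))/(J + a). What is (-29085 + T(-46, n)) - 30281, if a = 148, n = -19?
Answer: -2018477/34 ≈ -59367.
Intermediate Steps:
T(J, P) = (-80 + P)/(148 + J) (T(J, P) = (P + (0 - 1*80))/(J + 148) = (P + (0 - 80))/(148 + J) = (P - 80)/(148 + J) = (-80 + P)/(148 + J))
(-29085 + T(-46, n)) - 30281 = (-29085 + (-80 - 19)/(148 - 46)) - 30281 = (-29085 - 99/102) - 30281 = (-29085 + (1/102)*(-99)) - 30281 = (-29085 - 33/34) - 30281 = -988923/34 - 30281 = -2018477/34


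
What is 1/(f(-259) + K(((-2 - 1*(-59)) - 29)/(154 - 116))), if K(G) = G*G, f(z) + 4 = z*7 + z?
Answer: -361/749240 ≈ -0.00048182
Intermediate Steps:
f(z) = -4 + 8*z (f(z) = -4 + (z*7 + z) = -4 + (7*z + z) = -4 + 8*z)
K(G) = G²
1/(f(-259) + K(((-2 - 1*(-59)) - 29)/(154 - 116))) = 1/((-4 + 8*(-259)) + (((-2 - 1*(-59)) - 29)/(154 - 116))²) = 1/((-4 - 2072) + (((-2 + 59) - 29)/38)²) = 1/(-2076 + ((57 - 29)*(1/38))²) = 1/(-2076 + (28*(1/38))²) = 1/(-2076 + (14/19)²) = 1/(-2076 + 196/361) = 1/(-749240/361) = -361/749240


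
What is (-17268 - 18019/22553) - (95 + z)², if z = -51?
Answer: -433125831/22553 ≈ -19205.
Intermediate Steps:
(-17268 - 18019/22553) - (95 + z)² = (-17268 - 18019/22553) - (95 - 51)² = (-17268 - 18019*1/22553) - 1*44² = (-17268 - 18019/22553) - 1*1936 = -389463223/22553 - 1936 = -433125831/22553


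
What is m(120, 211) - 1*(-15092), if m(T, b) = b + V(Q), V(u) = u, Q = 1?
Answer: 15304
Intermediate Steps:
m(T, b) = 1 + b (m(T, b) = b + 1 = 1 + b)
m(120, 211) - 1*(-15092) = (1 + 211) - 1*(-15092) = 212 + 15092 = 15304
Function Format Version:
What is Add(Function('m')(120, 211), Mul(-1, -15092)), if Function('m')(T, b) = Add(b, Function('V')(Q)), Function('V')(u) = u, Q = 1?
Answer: 15304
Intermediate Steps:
Function('m')(T, b) = Add(1, b) (Function('m')(T, b) = Add(b, 1) = Add(1, b))
Add(Function('m')(120, 211), Mul(-1, -15092)) = Add(Add(1, 211), Mul(-1, -15092)) = Add(212, 15092) = 15304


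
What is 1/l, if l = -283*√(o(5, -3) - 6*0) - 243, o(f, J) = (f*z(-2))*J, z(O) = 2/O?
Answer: 81/380762 - 283*√15/1142286 ≈ -0.00074680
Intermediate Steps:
o(f, J) = -J*f (o(f, J) = (f*(2/(-2)))*J = (f*(2*(-½)))*J = (f*(-1))*J = (-f)*J = -J*f)
l = -243 - 283*√15 (l = -283*√(-1*(-3)*5 - 6*0) - 243 = -283*√(15 + 0) - 243 = -283*√15 - 243 = -243 - 283*√15 ≈ -1339.1)
1/l = 1/(-243 - 283*√15)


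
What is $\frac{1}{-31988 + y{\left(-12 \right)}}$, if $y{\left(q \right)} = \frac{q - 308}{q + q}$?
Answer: $- \frac{3}{95924} \approx -3.1275 \cdot 10^{-5}$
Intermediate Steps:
$y{\left(q \right)} = \frac{-308 + q}{2 q}$
$\frac{1}{-31988 + y{\left(-12 \right)}} = \frac{1}{-31988 + \frac{-308 - 12}{2 \left(-12\right)}} = \frac{1}{-31988 + \frac{1}{2} \left(- \frac{1}{12}\right) \left(-320\right)} = \frac{1}{-31988 + \frac{40}{3}} = \frac{1}{- \frac{95924}{3}} = - \frac{3}{95924}$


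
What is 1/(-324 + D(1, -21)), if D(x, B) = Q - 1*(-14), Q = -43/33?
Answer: -33/10273 ≈ -0.0032123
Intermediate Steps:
Q = -43/33 (Q = -43*1/33 = -43/33 ≈ -1.3030)
D(x, B) = 419/33 (D(x, B) = -43/33 - 1*(-14) = -43/33 + 14 = 419/33)
1/(-324 + D(1, -21)) = 1/(-324 + 419/33) = 1/(-10273/33) = -33/10273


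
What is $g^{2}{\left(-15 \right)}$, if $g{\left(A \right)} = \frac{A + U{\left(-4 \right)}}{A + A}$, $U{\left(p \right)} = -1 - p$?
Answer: $\frac{4}{25} \approx 0.16$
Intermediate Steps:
$g{\left(A \right)} = \frac{3 + A}{2 A}$ ($g{\left(A \right)} = \frac{A - -3}{A + A} = \frac{A + \left(-1 + 4\right)}{2 A} = \left(A + 3\right) \frac{1}{2 A} = \left(3 + A\right) \frac{1}{2 A} = \frac{3 + A}{2 A}$)
$g^{2}{\left(-15 \right)} = \left(\frac{3 - 15}{2 \left(-15\right)}\right)^{2} = \left(\frac{1}{2} \left(- \frac{1}{15}\right) \left(-12\right)\right)^{2} = \left(\frac{2}{5}\right)^{2} = \frac{4}{25}$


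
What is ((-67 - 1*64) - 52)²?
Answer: 33489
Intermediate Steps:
((-67 - 1*64) - 52)² = ((-67 - 64) - 52)² = (-131 - 52)² = (-183)² = 33489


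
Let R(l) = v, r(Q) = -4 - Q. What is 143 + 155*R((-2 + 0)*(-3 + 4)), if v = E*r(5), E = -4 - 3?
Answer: 9908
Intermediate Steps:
E = -7
v = 63 (v = -7*(-4 - 1*5) = -7*(-4 - 5) = -7*(-9) = 63)
R(l) = 63
143 + 155*R((-2 + 0)*(-3 + 4)) = 143 + 155*63 = 143 + 9765 = 9908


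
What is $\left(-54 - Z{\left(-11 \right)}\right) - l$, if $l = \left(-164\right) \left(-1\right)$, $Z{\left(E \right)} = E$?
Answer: $-207$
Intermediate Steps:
$l = 164$
$\left(-54 - Z{\left(-11 \right)}\right) - l = \left(-54 - -11\right) - 164 = \left(-54 + 11\right) - 164 = -43 - 164 = -207$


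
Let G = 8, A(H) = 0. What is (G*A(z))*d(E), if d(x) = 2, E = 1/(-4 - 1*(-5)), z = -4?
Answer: 0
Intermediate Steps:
E = 1 (E = 1/(-4 + 5) = 1/1 = 1)
(G*A(z))*d(E) = (8*0)*2 = 0*2 = 0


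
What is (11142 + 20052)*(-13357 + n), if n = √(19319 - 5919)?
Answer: -416658258 + 311940*√134 ≈ -4.1305e+8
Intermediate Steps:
n = 10*√134 (n = √13400 = 10*√134 ≈ 115.76)
(11142 + 20052)*(-13357 + n) = (11142 + 20052)*(-13357 + 10*√134) = 31194*(-13357 + 10*√134) = -416658258 + 311940*√134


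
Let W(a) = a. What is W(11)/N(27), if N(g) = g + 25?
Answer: 11/52 ≈ 0.21154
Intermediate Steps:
N(g) = 25 + g
W(11)/N(27) = 11/(25 + 27) = 11/52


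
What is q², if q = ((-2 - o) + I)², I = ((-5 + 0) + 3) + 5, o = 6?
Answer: 625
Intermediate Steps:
I = 3 (I = (-5 + 3) + 5 = -2 + 5 = 3)
q = 25 (q = ((-2 - 1*6) + 3)² = ((-2 - 6) + 3)² = (-8 + 3)² = (-5)² = 25)
q² = 25² = 625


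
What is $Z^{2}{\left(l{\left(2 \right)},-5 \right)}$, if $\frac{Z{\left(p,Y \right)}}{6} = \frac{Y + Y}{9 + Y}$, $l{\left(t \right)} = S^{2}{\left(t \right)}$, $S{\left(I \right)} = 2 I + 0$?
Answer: $225$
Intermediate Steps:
$S{\left(I \right)} = 2 I$
$l{\left(t \right)} = 4 t^{2}$ ($l{\left(t \right)} = \left(2 t\right)^{2} = 4 t^{2}$)
$Z{\left(p,Y \right)} = \frac{12 Y}{9 + Y}$ ($Z{\left(p,Y \right)} = 6 \frac{Y + Y}{9 + Y} = 6 \frac{2 Y}{9 + Y} = \frac{12 Y}{9 + Y}$)
$Z^{2}{\left(l{\left(2 \right)},-5 \right)} = \left(12 \left(-5\right) \frac{1}{9 - 5}\right)^{2} = \left(12 \left(-5\right) \frac{1}{4}\right)^{2} = \left(-15\right)^{2} = 225$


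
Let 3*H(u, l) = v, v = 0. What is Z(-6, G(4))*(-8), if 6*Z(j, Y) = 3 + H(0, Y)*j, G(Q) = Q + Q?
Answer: -4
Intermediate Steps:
H(u, l) = 0 (H(u, l) = (1/3)*0 = 0)
G(Q) = 2*Q
Z(j, Y) = 1/2 (Z(j, Y) = (3 + 0*j)/6 = (3 + 0)/6 = (1/6)*3 = 1/2)
Z(-6, G(4))*(-8) = (1/2)*(-8) = -4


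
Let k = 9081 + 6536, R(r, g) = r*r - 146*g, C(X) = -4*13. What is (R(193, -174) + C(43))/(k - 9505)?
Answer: 62601/6112 ≈ 10.242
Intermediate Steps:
C(X) = -52
R(r, g) = r**2 - 146*g
k = 15617
(R(193, -174) + C(43))/(k - 9505) = ((193**2 - 146*(-174)) - 52)/(15617 - 9505) = ((37249 + 25404) - 52)/6112 = (62653 - 52)*(1/6112) = 62601*(1/6112) = 62601/6112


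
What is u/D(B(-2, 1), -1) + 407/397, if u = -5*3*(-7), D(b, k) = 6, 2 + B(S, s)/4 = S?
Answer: 14709/794 ≈ 18.525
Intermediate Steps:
B(S, s) = -8 + 4*S
u = 105 (u = -15*(-7) = 105)
u/D(B(-2, 1), -1) + 407/397 = 105/6 + 407/397 = 105*(⅙) + 407*(1/397) = 35/2 + 407/397 = 14709/794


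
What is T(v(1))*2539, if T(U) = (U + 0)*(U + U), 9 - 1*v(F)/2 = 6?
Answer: 182808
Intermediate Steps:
v(F) = 6 (v(F) = 18 - 2*6 = 18 - 12 = 6)
T(U) = 2*U**2 (T(U) = U*(2*U) = 2*U**2)
T(v(1))*2539 = (2*6**2)*2539 = (2*36)*2539 = 72*2539 = 182808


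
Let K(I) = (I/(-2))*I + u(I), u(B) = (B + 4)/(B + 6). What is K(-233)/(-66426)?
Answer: 4107715/10052468 ≈ 0.40863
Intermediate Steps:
u(B) = (4 + B)/(6 + B)
K(I) = -I²/2 + (4 + I)/(6 + I) (K(I) = (I/(-2))*I + (4 + I)/(6 + I) = (I*(-½))*I + (4 + I)/(6 + I) = (-I/2)*I + (4 + I)/(6 + I) = -I²/2 + (4 + I)/(6 + I))
K(-233)/(-66426) = ((4 - 233 - ½*(-233)²*(6 - 233))/(6 - 233))/(-66426) = ((4 - 233 - ½*54289*(-227))/(-227))*(-1/66426) = -(4 - 233 + 12323603/2)/227*(-1/66426) = -1/227*12323145/2*(-1/66426) = -12323145/454*(-1/66426) = 4107715/10052468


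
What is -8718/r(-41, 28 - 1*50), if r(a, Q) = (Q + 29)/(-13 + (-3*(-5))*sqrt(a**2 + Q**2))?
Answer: 113334/7 - 130770*sqrt(2165)/7 ≈ -8.5305e+5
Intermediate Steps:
r(a, Q) = (29 + Q)/(-13 + 15*sqrt(Q**2 + a**2))
-8718/r(-41, 28 - 1*50) = -8718*(-13 + 15*sqrt((28 - 1*50)**2 + (-41)**2))/(29 + (28 - 1*50)) = -8718*(-13 + 15*sqrt((28 - 50)**2 + 1681))/(29 + (28 - 50)) = -8718*(-13 + 15*sqrt((-22)**2 + 1681))/(29 - 22) = -(-113334/7 + 130770*sqrt(484 + 1681)/7) = -(-113334/7 + 130770*sqrt(2165)/7) = -8718*(-13/7 + 15*sqrt(2165)/7) = 113334/7 - 130770*sqrt(2165)/7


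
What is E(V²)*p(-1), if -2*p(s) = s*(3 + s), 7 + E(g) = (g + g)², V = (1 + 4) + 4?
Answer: 26237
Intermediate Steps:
V = 9 (V = 5 + 4 = 9)
E(g) = -7 + 4*g² (E(g) = -7 + (g + g)² = -7 + (2*g)² = -7 + 4*g²)
p(s) = -s*(3 + s)/2
E(V²)*p(-1) = (-7 + 4*(9²)²)*(-½*(-1)*(3 - 1)) = (-7 + 4*81²)*(-½*(-1)*2) = (-7 + 4*6561)*1 = (-7 + 26244)*1 = 26237*1 = 26237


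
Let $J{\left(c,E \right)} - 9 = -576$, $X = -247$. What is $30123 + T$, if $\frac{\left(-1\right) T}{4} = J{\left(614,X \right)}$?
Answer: $32391$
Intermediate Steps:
$J{\left(c,E \right)} = -567$ ($J{\left(c,E \right)} = 9 - 576 = -567$)
$T = 2268$ ($T = \left(-4\right) \left(-567\right) = 2268$)
$30123 + T = 30123 + 2268 = 32391$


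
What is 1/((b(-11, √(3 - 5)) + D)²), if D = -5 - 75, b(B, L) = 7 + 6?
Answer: 1/4489 ≈ 0.00022277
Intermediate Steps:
b(B, L) = 13
D = -80
1/((b(-11, √(3 - 5)) + D)²) = 1/((13 - 80)²) = 1/((-67)²) = 1/4489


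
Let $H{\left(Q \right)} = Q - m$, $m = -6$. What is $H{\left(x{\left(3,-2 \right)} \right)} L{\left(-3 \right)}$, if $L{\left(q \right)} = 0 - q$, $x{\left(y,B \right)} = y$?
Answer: $27$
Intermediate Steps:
$H{\left(Q \right)} = 6 + Q$ ($H{\left(Q \right)} = Q - -6 = Q + 6 = 6 + Q$)
$L{\left(q \right)} = - q$
$H{\left(x{\left(3,-2 \right)} \right)} L{\left(-3 \right)} = \left(6 + 3\right) \left(\left(-1\right) \left(-3\right)\right) = 9 \cdot 3 = 27$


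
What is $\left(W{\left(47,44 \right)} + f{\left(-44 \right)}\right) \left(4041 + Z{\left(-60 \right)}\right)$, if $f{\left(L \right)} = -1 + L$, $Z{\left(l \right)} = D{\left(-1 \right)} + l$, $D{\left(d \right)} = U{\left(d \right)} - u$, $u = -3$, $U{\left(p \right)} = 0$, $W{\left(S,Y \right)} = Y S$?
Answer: $8059632$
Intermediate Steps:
$W{\left(S,Y \right)} = S Y$
$D{\left(d \right)} = 3$ ($D{\left(d \right)} = 0 - -3 = 0 + 3 = 3$)
$Z{\left(l \right)} = 3 + l$
$\left(W{\left(47,44 \right)} + f{\left(-44 \right)}\right) \left(4041 + Z{\left(-60 \right)}\right) = \left(47 \cdot 44 - 45\right) \left(4041 + \left(3 - 60\right)\right) = \left(2068 - 45\right) \left(4041 - 57\right) = 2023 \cdot 3984 = 8059632$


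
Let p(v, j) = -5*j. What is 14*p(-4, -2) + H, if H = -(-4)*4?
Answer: 156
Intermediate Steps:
H = 16 (H = -1*(-16) = 16)
14*p(-4, -2) + H = 14*(-5*(-2)) + 16 = 14*10 + 16 = 140 + 16 = 156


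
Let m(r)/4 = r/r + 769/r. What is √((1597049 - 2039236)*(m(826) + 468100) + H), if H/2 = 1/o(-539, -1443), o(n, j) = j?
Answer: 2*I*√18379113166107454872111/595959 ≈ 4.5496e+5*I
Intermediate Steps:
m(r) = 4 + 3076/r (m(r) = 4*(r/r + 769/r) = 4*(1 + 769/r) = 4 + 3076/r)
H = -2/1443 (H = 2/(-1443) = 2*(-1/1443) = -2/1443 ≈ -0.0013860)
√((1597049 - 2039236)*(m(826) + 468100) + H) = √((1597049 - 2039236)*((4 + 3076/826) + 468100) - 2/1443) = √(-442187*((4 + 3076*(1/826)) + 468100) - 2/1443) = √(-442187*((4 + 1538/413) + 468100) - 2/1443) = √(-442187*(3190/413 + 468100) - 2/1443) = √(-442187*193328490/413 - 2/1443) = √(-85487345007630/413 - 2/1443) = √(-123358238846010916/595959) = 2*I*√18379113166107454872111/595959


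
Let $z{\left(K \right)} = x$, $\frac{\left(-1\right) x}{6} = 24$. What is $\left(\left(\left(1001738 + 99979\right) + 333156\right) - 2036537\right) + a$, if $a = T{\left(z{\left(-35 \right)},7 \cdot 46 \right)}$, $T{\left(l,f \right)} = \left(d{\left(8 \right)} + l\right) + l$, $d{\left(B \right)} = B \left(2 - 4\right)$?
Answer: $-601968$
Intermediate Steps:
$x = -144$ ($x = \left(-6\right) 24 = -144$)
$d{\left(B \right)} = - 2 B$ ($d{\left(B \right)} = B \left(-2\right) = - 2 B$)
$z{\left(K \right)} = -144$
$T{\left(l,f \right)} = -16 + 2 l$ ($T{\left(l,f \right)} = \left(\left(-2\right) 8 + l\right) + l = \left(-16 + l\right) + l = -16 + 2 l$)
$a = -304$ ($a = -16 + 2 \left(-144\right) = -16 - 288 = -304$)
$\left(\left(\left(1001738 + 99979\right) + 333156\right) - 2036537\right) + a = \left(\left(\left(1001738 + 99979\right) + 333156\right) - 2036537\right) - 304 = \left(\left(1101717 + 333156\right) - 2036537\right) - 304 = \left(1434873 - 2036537\right) - 304 = -601664 - 304 = -601968$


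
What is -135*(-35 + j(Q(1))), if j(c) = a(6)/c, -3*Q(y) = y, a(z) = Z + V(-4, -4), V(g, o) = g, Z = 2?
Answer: 3915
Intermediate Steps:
a(z) = -2 (a(z) = 2 - 4 = -2)
Q(y) = -y/3
j(c) = -2/c
-135*(-35 + j(Q(1))) = -135*(-35 - 2/((-1/3*1))) = -135*(-35 - 2/(-1/3)) = -135*(-35 - 2*(-3)) = -135*(-35 + 6) = -135*(-29) = 3915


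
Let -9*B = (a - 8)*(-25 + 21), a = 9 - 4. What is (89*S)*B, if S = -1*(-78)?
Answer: -9256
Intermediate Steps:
a = 5
S = 78
B = -4/3 (B = -(5 - 8)*(-25 + 21)/9 = -(-1)*(-4)/3 = -⅑*12 = -4/3 ≈ -1.3333)
(89*S)*B = (89*78)*(-4/3) = 6942*(-4/3) = -9256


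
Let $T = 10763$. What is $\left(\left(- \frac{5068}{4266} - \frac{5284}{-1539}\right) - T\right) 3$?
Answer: $- \frac{1308303305}{40527} \approx -32282.0$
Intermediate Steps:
$\left(\left(- \frac{5068}{4266} - \frac{5284}{-1539}\right) - T\right) 3 = \left(\left(- \frac{5068}{4266} - \frac{5284}{-1539}\right) - 10763\right) 3 = \left(\left(\left(-5068\right) \frac{1}{4266} - - \frac{5284}{1539}\right) - 10763\right) 3 = \left(\left(- \frac{2534}{2133} + \frac{5284}{1539}\right) - 10763\right) 3 = \left(\frac{272998}{121581} - 10763\right) 3 = \left(- \frac{1308303305}{121581}\right) 3 = - \frac{1308303305}{40527}$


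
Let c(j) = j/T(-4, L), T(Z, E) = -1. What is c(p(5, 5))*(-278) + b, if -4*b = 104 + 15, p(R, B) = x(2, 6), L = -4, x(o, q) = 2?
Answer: 2105/4 ≈ 526.25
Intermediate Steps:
p(R, B) = 2
b = -119/4 (b = -(104 + 15)/4 = -¼*119 = -119/4 ≈ -29.750)
c(j) = -j (c(j) = j/(-1) = j*(-1) = -j)
c(p(5, 5))*(-278) + b = -1*2*(-278) - 119/4 = -2*(-278) - 119/4 = 556 - 119/4 = 2105/4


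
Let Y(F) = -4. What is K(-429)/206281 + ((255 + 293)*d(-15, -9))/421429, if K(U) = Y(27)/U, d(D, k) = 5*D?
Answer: -3637124278184/37294169290521 ≈ -0.097525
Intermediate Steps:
K(U) = -4/U
K(-429)/206281 + ((255 + 293)*d(-15, -9))/421429 = -4/(-429)/206281 + ((255 + 293)*(5*(-15)))/421429 = -4*(-1/429)*(1/206281) + (548*(-75))*(1/421429) = (4/429)*(1/206281) - 41100*1/421429 = 4/88494549 - 41100/421429 = -3637124278184/37294169290521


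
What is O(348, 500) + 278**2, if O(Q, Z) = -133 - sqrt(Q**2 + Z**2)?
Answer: 77151 - 4*sqrt(23194) ≈ 76542.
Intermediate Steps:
O(348, 500) + 278**2 = (-133 - sqrt(348**2 + 500**2)) + 278**2 = (-133 - sqrt(121104 + 250000)) + 77284 = (-133 - sqrt(371104)) + 77284 = (-133 - 4*sqrt(23194)) + 77284 = 77151 - 4*sqrt(23194)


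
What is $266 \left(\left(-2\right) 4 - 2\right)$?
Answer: $-2660$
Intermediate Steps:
$266 \left(\left(-2\right) 4 - 2\right) = 266 \left(-8 - 2\right) = 266 \left(-10\right) = -2660$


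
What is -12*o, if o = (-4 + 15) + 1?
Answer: -144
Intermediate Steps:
o = 12 (o = 11 + 1 = 12)
-12*o = -12*12 = -144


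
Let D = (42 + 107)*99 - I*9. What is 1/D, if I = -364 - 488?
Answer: 1/22419 ≈ 4.4605e-5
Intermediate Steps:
I = -852
D = 22419 (D = (42 + 107)*99 - (-852)*9 = 149*99 - 1*(-7668) = 14751 + 7668 = 22419)
1/D = 1/22419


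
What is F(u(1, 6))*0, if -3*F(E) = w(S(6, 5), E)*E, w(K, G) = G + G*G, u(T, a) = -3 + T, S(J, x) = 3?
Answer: 0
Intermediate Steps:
w(K, G) = G + G²
F(E) = -E²*(1 + E)/3 (F(E) = -E*(1 + E)*E/3 = -E²*(1 + E)/3)
F(u(1, 6))*0 = ((-3 + 1)²*(-1 - (-3 + 1))/3)*0 = ((⅓)*(-2)²*(-1 - 1*(-2)))*0 = ((⅓)*4*(-1 + 2))*0 = ((⅓)*4*1)*0 = (4/3)*0 = 0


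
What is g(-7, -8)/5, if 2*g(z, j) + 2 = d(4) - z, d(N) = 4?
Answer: 9/10 ≈ 0.90000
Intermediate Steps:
g(z, j) = 1 - z/2 (g(z, j) = -1 + (4 - z)/2 = -1 + (2 - z/2) = 1 - z/2)
g(-7, -8)/5 = (1 - ½*(-7))/5 = (1 + 7/2)*(⅕) = (9/2)*(⅕) = 9/10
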